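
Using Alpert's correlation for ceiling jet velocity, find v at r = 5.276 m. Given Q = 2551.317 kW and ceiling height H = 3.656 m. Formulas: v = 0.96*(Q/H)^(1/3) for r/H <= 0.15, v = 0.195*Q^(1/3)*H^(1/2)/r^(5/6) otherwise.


r/H = 5.276 / 3.656 = 1.4431
r/H > 0.15, so v = 0.195*Q^(1/3)*H^(1/2)/r^(5/6)
Q^(1/3) = 13.664
H^(1/2) = 1.9121
r^(5/6) = 3.9987
v = 0.195 * 13.664 * 1.9121 / 3.9987 = 1.2741 m/s

1.2741 m/s


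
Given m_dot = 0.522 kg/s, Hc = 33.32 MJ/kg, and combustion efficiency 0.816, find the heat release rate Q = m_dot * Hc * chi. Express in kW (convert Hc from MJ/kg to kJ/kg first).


Hc = 33.32 MJ/kg = 33.32 * 1000 kJ/kg = 33320 kJ/kg
Q = 0.522 kg/s * 33320 kJ/kg * 0.816 = 14193 kW

14193 kW


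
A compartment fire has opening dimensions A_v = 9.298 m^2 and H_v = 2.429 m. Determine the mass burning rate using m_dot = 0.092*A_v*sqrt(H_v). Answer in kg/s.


sqrt(H_v) = 1.5585
m_dot = 0.092 * 9.298 * 1.5585 = 1.3332 kg/s

1.3332 kg/s


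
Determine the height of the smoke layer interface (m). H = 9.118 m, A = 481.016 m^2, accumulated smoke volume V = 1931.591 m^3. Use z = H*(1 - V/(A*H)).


V/(A*H) = 0.44041
1 - 0.44041 = 0.55959
z = 9.118 * 0.55959 = 5.1024 m

5.1024 m


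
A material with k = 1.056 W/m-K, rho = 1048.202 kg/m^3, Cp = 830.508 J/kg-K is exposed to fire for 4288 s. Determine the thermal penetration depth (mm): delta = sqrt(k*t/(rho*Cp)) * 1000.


alpha = 1.056 / (1048.202 * 830.508) = 1.2130e-06 m^2/s
alpha * t = 0.0052015
delta = sqrt(0.0052015) * 1000 = 72.122 mm

72.122 mm


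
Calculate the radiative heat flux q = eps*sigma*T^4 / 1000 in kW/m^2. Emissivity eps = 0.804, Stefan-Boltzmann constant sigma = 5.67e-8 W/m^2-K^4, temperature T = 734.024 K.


T^4 = 2.9030e+11
q = 0.804 * 5.67e-8 * 2.9030e+11 / 1000 = 13.234 kW/m^2

13.234 kW/m^2


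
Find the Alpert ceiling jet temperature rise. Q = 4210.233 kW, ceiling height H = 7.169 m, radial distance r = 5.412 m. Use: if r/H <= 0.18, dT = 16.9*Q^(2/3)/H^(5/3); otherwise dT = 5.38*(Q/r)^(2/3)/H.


r/H = 5.412 / 7.169 = 0.75492
r/H > 0.18, so dT = 5.38*(Q/r)^(2/3)/H
Q/r = 777.94
(Q/r)^(2/3) = 84.586
dT = 5.38 * 84.586 / 7.169 = 63.478 K

63.478 K


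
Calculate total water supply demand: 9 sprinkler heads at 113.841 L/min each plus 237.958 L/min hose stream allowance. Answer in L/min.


Sprinkler demand = 9 * 113.841 = 1024.569 L/min
Total = 1024.569 + 237.958 = 1262.527 L/min

1262.527 L/min


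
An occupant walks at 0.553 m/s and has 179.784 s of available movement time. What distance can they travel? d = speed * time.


d = 0.553 * 179.784 = 99.421 m

99.421 m


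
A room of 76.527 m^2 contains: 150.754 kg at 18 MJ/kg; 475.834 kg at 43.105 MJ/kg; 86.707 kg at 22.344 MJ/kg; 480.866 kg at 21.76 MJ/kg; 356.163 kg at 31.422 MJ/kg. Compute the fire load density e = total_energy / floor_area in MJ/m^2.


Total energy = 150.754*18 + 475.834*43.105 + 86.707*22.344 + 480.866*21.76 + 356.163*31.422
= 2713.572 + 20510.82 + 1937.381 + 10463.64 + 11191.35
= 46816.78 MJ
e = 46816.78 / 76.527 = 611.77 MJ/m^2

611.77 MJ/m^2


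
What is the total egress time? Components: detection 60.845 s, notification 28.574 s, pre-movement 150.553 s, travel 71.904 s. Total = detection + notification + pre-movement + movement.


Total = 60.845 + 28.574 + 150.553 + 71.904 = 311.876 s

311.876 s


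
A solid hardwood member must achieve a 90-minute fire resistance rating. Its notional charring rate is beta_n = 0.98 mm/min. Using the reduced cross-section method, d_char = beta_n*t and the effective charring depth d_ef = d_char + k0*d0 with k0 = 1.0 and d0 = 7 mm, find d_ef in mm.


d_char = 0.98 * 90 = 88.2 mm
d_ef = 88.2 + 1.0*7 = 95.2 mm

95.2 mm


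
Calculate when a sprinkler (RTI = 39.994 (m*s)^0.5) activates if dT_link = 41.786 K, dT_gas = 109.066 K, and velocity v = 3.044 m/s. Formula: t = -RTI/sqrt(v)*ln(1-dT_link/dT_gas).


dT_link/dT_gas = 0.38313
ln(1 - 0.38313) = -0.48309
t = -39.994 / sqrt(3.044) * -0.48309 = 11.074 s

11.074 s


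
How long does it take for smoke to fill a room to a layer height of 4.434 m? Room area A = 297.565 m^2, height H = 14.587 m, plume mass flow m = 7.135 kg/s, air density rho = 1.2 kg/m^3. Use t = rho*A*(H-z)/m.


H - z = 10.153 m
t = 1.2 * 297.565 * 10.153 / 7.135 = 508.12 s

508.12 s


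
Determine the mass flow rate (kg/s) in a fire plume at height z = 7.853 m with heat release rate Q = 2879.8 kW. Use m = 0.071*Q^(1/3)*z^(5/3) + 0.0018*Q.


Q^(1/3) = 14.227
z^(5/3) = 31.026
First term = 0.071 * 14.227 * 31.026 = 31.340
Second term = 0.0018 * 2879.8 = 5.1836
m = 36.524 kg/s

36.524 kg/s


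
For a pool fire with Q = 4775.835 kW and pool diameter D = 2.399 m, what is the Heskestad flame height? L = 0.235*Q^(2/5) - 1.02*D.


Q^(2/5) = 29.622
0.235 * Q^(2/5) = 6.9613
1.02 * D = 2.4470
L = 4.5143 m

4.5143 m


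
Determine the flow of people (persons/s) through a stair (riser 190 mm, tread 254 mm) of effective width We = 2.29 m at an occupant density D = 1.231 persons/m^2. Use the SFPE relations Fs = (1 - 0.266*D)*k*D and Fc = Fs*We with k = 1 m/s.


1 - 0.266*D = 1 - 0.266*1.231 = 0.67255
Fs = 0.67255 * 1 * 1.231 = 0.82791 persons/(s*m)
Fc = 0.82791 * 2.29 = 1.8959 persons/s

1.8959 persons/s


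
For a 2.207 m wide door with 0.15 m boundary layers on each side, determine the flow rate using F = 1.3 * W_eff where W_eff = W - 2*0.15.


W_eff = 2.207 - 0.30 = 1.907 m
F = 1.3 * 1.907 = 2.4791 persons/s

2.4791 persons/s


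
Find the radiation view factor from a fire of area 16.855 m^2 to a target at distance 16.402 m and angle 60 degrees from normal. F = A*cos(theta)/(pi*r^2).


cos(60 deg) = 0.5
pi*r^2 = 845.17
F = 16.855 * 0.5 / 845.17 = 0.0099714

0.0099714


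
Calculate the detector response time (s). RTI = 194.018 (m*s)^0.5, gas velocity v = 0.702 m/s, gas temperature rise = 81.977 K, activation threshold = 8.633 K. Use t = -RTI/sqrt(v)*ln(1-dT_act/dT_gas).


dT_act/dT_gas = 0.10531
ln(1 - 0.10531) = -0.11128
t = -194.018 / sqrt(0.702) * -0.11128 = 25.768 s

25.768 s


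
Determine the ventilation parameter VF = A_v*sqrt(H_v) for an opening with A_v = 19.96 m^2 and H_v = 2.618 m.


sqrt(H_v) = 1.6180
VF = 19.96 * 1.6180 = 32.296 m^(5/2)

32.296 m^(5/2)


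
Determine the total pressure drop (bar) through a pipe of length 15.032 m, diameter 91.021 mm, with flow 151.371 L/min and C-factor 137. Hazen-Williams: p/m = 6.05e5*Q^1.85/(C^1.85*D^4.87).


Q^1.85 = 10791
C^1.85 = 8972.9
D^4.87 = 3.4755e+09
p/m = 0.00020935 bar/m
p_total = 0.00020935 * 15.032 = 0.0031470 bar

0.0031470 bar


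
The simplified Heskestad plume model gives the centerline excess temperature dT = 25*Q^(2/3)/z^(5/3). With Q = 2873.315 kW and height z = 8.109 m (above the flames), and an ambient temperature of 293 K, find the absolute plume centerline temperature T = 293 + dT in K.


Q^(2/3) = 202.11
z^(5/3) = 32.730
dT = 25 * 202.11 / 32.730 = 154.38 K
T = 293 + 154.38 = 447.38 K

447.38 K


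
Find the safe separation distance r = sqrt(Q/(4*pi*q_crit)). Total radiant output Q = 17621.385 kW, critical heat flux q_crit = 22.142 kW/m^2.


4*pi*q_crit = 278.24
Q/(4*pi*q_crit) = 63.331
r = sqrt(63.331) = 7.9581 m

7.9581 m


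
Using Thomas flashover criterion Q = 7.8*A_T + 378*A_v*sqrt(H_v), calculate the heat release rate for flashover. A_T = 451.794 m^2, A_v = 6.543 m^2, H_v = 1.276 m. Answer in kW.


7.8*A_T = 3524.0
sqrt(H_v) = 1.1296
378*A_v*sqrt(H_v) = 2793.8
Q = 3524.0 + 2793.8 = 6317.8 kW

6317.8 kW


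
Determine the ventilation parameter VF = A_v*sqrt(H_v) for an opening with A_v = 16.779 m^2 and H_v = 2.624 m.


sqrt(H_v) = 1.6199
VF = 16.779 * 1.6199 = 27.180 m^(5/2)

27.180 m^(5/2)


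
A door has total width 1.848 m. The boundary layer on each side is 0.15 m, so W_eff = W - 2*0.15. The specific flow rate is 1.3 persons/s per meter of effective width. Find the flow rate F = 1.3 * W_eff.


W_eff = 1.848 - 0.30 = 1.548 m
F = 1.3 * 1.548 = 2.0124 persons/s

2.0124 persons/s


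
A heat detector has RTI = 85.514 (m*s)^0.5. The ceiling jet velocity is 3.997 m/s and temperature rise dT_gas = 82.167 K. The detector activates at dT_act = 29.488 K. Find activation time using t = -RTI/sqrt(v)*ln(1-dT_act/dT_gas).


dT_act/dT_gas = 0.35888
ln(1 - 0.35888) = -0.44454
t = -85.514 / sqrt(3.997) * -0.44454 = 19.014 s

19.014 s


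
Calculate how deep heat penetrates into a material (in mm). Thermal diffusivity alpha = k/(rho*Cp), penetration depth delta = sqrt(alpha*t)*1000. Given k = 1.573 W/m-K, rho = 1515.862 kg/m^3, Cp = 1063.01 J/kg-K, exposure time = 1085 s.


alpha = 1.573 / (1515.862 * 1063.01) = 9.7618e-07 m^2/s
alpha * t = 0.0010592
delta = sqrt(0.0010592) * 1000 = 32.545 mm

32.545 mm


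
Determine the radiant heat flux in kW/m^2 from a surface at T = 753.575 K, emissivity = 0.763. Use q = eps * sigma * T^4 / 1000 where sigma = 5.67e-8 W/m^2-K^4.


T^4 = 3.2248e+11
q = 0.763 * 5.67e-8 * 3.2248e+11 / 1000 = 13.951 kW/m^2

13.951 kW/m^2


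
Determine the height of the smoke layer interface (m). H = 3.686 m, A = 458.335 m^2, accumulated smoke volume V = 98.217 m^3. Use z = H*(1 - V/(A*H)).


V/(A*H) = 0.058136
1 - 0.058136 = 0.94186
z = 3.686 * 0.94186 = 3.4717 m

3.4717 m


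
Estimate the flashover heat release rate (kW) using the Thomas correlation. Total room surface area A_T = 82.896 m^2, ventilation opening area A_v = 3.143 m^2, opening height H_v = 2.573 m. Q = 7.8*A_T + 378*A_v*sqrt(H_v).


7.8*A_T = 646.59
sqrt(H_v) = 1.6041
378*A_v*sqrt(H_v) = 1905.7
Q = 646.59 + 1905.7 = 2552.3 kW

2552.3 kW


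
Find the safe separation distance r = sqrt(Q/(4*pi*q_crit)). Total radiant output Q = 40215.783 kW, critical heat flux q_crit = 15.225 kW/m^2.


4*pi*q_crit = 191.32
Q/(4*pi*q_crit) = 210.20
r = sqrt(210.20) = 14.498 m

14.498 m


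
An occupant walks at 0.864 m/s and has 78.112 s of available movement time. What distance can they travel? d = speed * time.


d = 0.864 * 78.112 = 67.489 m

67.489 m


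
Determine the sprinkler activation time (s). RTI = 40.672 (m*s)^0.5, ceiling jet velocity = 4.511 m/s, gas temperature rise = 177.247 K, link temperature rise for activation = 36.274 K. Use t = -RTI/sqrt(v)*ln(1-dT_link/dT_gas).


dT_link/dT_gas = 0.20465
ln(1 - 0.20465) = -0.22898
t = -40.672 / sqrt(4.511) * -0.22898 = 4.3848 s

4.3848 s


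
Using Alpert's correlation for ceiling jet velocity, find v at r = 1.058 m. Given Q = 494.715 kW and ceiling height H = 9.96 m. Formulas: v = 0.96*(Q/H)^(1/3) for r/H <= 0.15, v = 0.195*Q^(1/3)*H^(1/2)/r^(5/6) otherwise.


r/H = 1.058 / 9.96 = 0.10622
r/H <= 0.15, so v = 0.96*(Q/H)^(1/3)
Q/H = 49.670
(Q/H)^(1/3) = 3.6759
v = 0.96 * 3.6759 = 3.5289 m/s

3.5289 m/s


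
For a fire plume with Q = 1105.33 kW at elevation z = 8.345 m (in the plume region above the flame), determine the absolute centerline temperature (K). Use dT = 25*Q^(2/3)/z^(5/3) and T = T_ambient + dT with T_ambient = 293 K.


Q^(2/3) = 106.90
z^(5/3) = 34.333
dT = 25 * 106.90 / 34.333 = 77.844 K
T = 293 + 77.844 = 370.84 K

370.84 K


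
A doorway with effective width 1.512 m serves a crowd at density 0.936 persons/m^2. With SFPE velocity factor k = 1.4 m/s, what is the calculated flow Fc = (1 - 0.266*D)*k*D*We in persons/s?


1 - 0.266*D = 1 - 0.266*0.936 = 0.75102
Fs = 0.75102 * 1.4 * 0.936 = 0.98414 persons/(s*m)
Fc = 0.98414 * 1.512 = 1.4880 persons/s

1.4880 persons/s


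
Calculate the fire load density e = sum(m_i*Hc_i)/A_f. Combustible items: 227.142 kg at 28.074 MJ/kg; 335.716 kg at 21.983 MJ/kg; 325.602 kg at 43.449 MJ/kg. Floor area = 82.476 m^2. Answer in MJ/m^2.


Total energy = 227.142*28.074 + 335.716*21.983 + 325.602*43.449
= 6376.785 + 7380.045 + 14147.08
= 27903.91 MJ
e = 27903.91 / 82.476 = 338.33 MJ/m^2

338.33 MJ/m^2


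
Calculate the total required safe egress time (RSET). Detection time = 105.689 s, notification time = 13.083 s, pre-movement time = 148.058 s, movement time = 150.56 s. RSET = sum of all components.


Total = 105.689 + 13.083 + 148.058 + 150.56 = 417.39 s

417.39 s


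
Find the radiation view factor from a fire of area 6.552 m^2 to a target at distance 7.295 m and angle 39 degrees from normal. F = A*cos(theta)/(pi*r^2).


cos(39 deg) = 0.77715
pi*r^2 = 167.19
F = 6.552 * 0.77715 / 167.19 = 0.030456

0.030456


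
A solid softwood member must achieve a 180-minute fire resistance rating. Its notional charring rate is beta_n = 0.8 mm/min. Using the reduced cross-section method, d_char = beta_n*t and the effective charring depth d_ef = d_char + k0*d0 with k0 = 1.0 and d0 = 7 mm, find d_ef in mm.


d_char = 0.8 * 180 = 144 mm
d_ef = 144 + 1.0*7 = 151 mm

151 mm


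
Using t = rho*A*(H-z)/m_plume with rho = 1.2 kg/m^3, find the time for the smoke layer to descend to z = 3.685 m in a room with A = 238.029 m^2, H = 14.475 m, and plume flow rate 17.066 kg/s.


H - z = 10.79 m
t = 1.2 * 238.029 * 10.79 / 17.066 = 180.59 s

180.59 s


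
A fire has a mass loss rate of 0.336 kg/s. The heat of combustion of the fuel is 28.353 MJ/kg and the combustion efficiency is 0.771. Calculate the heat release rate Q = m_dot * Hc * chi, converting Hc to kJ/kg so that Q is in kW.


Hc = 28.353 MJ/kg = 28.353 * 1000 kJ/kg = 28353 kJ/kg
Q = 0.336 kg/s * 28353 kJ/kg * 0.771 = 7345.0 kW

7345.0 kW


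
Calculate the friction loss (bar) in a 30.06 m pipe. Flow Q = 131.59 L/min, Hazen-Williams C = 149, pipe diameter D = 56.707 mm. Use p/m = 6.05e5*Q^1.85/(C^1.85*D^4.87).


Q^1.85 = 8328.4
C^1.85 = 10481
D^4.87 = 3.4691e+08
p/m = 0.0013858 bar/m
p_total = 0.0013858 * 30.06 = 0.041658 bar

0.041658 bar


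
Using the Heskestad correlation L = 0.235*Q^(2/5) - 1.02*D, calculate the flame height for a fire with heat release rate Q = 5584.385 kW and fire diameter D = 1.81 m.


Q^(2/5) = 31.535
0.235 * Q^(2/5) = 7.4107
1.02 * D = 1.8462
L = 5.5645 m

5.5645 m


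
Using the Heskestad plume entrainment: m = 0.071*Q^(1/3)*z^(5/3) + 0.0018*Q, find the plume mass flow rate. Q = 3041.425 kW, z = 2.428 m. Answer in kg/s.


Q^(1/3) = 14.489
z^(5/3) = 4.3861
First term = 0.071 * 14.489 * 4.3861 = 4.5120
Second term = 0.0018 * 3041.425 = 5.4746
m = 9.9865 kg/s

9.9865 kg/s


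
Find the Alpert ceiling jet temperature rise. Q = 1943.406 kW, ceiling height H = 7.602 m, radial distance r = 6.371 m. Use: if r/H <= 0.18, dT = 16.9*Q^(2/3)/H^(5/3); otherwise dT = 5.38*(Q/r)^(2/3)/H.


r/H = 6.371 / 7.602 = 0.83807
r/H > 0.18, so dT = 5.38*(Q/r)^(2/3)/H
Q/r = 305.04
(Q/r)^(2/3) = 45.315
dT = 5.38 * 45.315 / 7.602 = 32.069 K

32.069 K


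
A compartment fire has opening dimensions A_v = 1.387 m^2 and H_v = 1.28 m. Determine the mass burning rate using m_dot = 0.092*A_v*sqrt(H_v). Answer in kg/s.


sqrt(H_v) = 1.1314
m_dot = 0.092 * 1.387 * 1.1314 = 0.14437 kg/s

0.14437 kg/s


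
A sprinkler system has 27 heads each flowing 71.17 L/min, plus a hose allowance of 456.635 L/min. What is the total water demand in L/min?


Sprinkler demand = 27 * 71.17 = 1921.59 L/min
Total = 1921.59 + 456.635 = 2378.225 L/min

2378.225 L/min


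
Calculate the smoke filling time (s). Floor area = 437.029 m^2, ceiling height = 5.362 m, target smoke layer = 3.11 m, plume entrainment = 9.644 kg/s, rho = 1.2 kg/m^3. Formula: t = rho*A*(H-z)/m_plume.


H - z = 2.252 m
t = 1.2 * 437.029 * 2.252 / 9.644 = 122.46 s

122.46 s


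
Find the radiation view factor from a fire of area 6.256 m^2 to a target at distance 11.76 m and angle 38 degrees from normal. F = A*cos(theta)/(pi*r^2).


cos(38 deg) = 0.78801
pi*r^2 = 434.47
F = 6.256 * 0.78801 / 434.47 = 0.011347

0.011347


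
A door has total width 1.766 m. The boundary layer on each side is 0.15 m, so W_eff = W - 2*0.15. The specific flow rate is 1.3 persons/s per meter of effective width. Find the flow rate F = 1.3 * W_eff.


W_eff = 1.766 - 0.30 = 1.466 m
F = 1.3 * 1.466 = 1.9058 persons/s

1.9058 persons/s


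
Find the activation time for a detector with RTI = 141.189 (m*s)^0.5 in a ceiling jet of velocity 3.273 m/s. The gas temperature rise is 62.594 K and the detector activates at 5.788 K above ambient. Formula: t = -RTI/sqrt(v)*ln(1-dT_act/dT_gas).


dT_act/dT_gas = 0.092469
ln(1 - 0.092469) = -0.097027
t = -141.189 / sqrt(3.273) * -0.097027 = 7.5722 s

7.5722 s


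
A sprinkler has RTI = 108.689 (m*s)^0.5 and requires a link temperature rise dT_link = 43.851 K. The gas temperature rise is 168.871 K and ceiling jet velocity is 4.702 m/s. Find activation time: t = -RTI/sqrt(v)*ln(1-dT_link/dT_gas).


dT_link/dT_gas = 0.25967
ln(1 - 0.25967) = -0.30066
t = -108.689 / sqrt(4.702) * -0.30066 = 15.070 s

15.070 s


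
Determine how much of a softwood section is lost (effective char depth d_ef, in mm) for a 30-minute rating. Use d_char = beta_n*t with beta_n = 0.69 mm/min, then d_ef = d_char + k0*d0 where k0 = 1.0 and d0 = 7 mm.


d_char = 0.69 * 30 = 20.7 mm
d_ef = 20.7 + 1.0*7 = 27.7 mm

27.7 mm


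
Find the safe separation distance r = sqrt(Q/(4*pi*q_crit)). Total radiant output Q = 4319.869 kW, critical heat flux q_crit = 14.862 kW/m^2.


4*pi*q_crit = 186.76
Q/(4*pi*q_crit) = 23.130
r = sqrt(23.130) = 4.8094 m

4.8094 m


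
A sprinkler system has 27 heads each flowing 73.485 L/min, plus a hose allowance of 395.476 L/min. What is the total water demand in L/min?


Sprinkler demand = 27 * 73.485 = 1984.095 L/min
Total = 1984.095 + 395.476 = 2379.571 L/min

2379.571 L/min


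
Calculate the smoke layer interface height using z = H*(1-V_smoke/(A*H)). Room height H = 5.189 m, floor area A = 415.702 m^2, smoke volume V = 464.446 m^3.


V/(A*H) = 0.21531
1 - 0.21531 = 0.78469
z = 5.189 * 0.78469 = 4.0717 m

4.0717 m


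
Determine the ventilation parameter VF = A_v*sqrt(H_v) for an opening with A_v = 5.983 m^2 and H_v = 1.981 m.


sqrt(H_v) = 1.4075
VF = 5.983 * 1.4075 = 8.4210 m^(5/2)

8.4210 m^(5/2)


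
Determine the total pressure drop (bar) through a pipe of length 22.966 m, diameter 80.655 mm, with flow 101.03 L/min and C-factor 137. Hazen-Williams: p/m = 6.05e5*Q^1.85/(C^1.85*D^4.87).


Q^1.85 = 5107.8
C^1.85 = 8972.9
D^4.87 = 1.9288e+09
p/m = 0.00017855 bar/m
p_total = 0.00017855 * 22.966 = 0.0041006 bar

0.0041006 bar


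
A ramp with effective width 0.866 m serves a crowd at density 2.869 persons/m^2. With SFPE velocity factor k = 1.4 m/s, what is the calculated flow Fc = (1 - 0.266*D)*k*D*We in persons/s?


1 - 0.266*D = 1 - 0.266*2.869 = 0.23685
Fs = 0.23685 * 1.4 * 2.869 = 0.95132 persons/(s*m)
Fc = 0.95132 * 0.866 = 0.82384 persons/s

0.82384 persons/s


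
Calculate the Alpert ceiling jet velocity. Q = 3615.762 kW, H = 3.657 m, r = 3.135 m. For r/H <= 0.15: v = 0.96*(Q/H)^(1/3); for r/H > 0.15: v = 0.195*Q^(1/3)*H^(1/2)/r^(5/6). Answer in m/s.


r/H = 3.135 / 3.657 = 0.85726
r/H > 0.15, so v = 0.195*Q^(1/3)*H^(1/2)/r^(5/6)
Q^(1/3) = 15.349
H^(1/2) = 1.9123
r^(5/6) = 2.5914
v = 0.195 * 15.349 * 1.9123 / 2.5914 = 2.2087 m/s

2.2087 m/s


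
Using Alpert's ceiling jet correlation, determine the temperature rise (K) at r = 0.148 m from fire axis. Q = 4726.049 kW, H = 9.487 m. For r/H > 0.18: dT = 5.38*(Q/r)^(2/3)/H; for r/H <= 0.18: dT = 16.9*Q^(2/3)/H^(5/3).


r/H = 0.148 / 9.487 = 0.015600
r/H <= 0.18, so dT = 16.9*Q^(2/3)/H^(5/3)
Q^(2/3) = 281.62
H^(5/3) = 42.516
dT = 16.9 * 281.62 / 42.516 = 111.94 K

111.94 K


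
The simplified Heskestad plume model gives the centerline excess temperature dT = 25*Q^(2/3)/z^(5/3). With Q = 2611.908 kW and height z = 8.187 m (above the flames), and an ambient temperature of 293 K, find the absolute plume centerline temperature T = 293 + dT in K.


Q^(2/3) = 189.66
z^(5/3) = 33.256
dT = 25 * 189.66 / 33.256 = 142.57 K
T = 293 + 142.57 = 435.57 K

435.57 K


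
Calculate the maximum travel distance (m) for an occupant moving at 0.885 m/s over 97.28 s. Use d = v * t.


d = 0.885 * 97.28 = 86.093 m

86.093 m


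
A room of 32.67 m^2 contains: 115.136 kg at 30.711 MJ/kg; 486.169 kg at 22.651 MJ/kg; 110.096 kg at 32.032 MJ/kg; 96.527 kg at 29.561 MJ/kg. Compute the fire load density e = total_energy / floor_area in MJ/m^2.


Total energy = 115.136*30.711 + 486.169*22.651 + 110.096*32.032 + 96.527*29.561
= 3535.942 + 11012.21 + 3526.595 + 2853.435
= 20928.19 MJ
e = 20928.19 / 32.67 = 640.59 MJ/m^2

640.59 MJ/m^2


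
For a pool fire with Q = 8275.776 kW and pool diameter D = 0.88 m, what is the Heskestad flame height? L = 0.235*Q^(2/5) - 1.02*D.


Q^(2/5) = 36.908
0.235 * Q^(2/5) = 8.6734
1.02 * D = 0.89760
L = 7.7758 m

7.7758 m


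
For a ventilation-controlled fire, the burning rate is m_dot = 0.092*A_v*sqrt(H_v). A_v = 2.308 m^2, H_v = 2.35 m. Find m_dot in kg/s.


sqrt(H_v) = 1.5330
m_dot = 0.092 * 2.308 * 1.5330 = 0.32550 kg/s

0.32550 kg/s


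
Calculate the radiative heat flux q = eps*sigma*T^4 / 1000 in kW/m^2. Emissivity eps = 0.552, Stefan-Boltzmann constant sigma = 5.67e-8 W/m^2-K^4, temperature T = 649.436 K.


T^4 = 1.7789e+11
q = 0.552 * 5.67e-8 * 1.7789e+11 / 1000 = 5.5676 kW/m^2

5.5676 kW/m^2


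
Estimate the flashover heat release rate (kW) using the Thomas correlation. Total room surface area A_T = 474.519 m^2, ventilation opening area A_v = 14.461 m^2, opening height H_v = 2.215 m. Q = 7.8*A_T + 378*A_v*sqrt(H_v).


7.8*A_T = 3701.2
sqrt(H_v) = 1.4883
378*A_v*sqrt(H_v) = 8135.4
Q = 3701.2 + 8135.4 = 11837 kW

11837 kW


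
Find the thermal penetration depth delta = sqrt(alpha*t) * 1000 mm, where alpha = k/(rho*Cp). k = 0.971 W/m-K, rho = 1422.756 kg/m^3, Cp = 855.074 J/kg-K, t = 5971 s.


alpha = 0.971 / (1422.756 * 855.074) = 7.9815e-07 m^2/s
alpha * t = 0.0047658
delta = sqrt(0.0047658) * 1000 = 69.034 mm

69.034 mm


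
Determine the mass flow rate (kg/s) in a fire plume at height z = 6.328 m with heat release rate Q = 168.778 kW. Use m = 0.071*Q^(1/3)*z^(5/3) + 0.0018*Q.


Q^(1/3) = 5.5264
z^(5/3) = 21.649
First term = 0.071 * 5.5264 * 21.649 = 8.4946
Second term = 0.0018 * 168.778 = 0.30380
m = 8.7984 kg/s

8.7984 kg/s


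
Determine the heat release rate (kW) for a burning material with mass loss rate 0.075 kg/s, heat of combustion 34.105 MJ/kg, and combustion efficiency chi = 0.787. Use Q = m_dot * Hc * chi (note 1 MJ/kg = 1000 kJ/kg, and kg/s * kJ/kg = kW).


Hc = 34.105 MJ/kg = 34.105 * 1000 kJ/kg = 34105 kJ/kg
Q = 0.075 kg/s * 34105 kJ/kg * 0.787 = 2013.0 kW

2013.0 kW


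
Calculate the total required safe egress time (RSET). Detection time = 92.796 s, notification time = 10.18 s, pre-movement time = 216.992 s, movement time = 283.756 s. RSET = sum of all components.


Total = 92.796 + 10.18 + 216.992 + 283.756 = 603.724 s

603.724 s


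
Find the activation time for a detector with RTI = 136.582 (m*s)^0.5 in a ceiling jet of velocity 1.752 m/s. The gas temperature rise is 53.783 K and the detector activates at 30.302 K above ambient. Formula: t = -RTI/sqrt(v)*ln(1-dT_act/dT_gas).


dT_act/dT_gas = 0.56341
ln(1 - 0.56341) = -0.82877
t = -136.582 / sqrt(1.752) * -0.82877 = 85.518 s

85.518 s


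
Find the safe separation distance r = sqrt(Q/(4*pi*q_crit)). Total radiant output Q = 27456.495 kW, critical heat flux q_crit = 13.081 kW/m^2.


4*pi*q_crit = 164.38
Q/(4*pi*q_crit) = 167.03
r = sqrt(167.03) = 12.924 m

12.924 m


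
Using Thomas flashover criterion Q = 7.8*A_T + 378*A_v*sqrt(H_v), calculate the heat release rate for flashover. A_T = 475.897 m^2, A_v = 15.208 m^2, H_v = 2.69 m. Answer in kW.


7.8*A_T = 3712.0
sqrt(H_v) = 1.6401
378*A_v*sqrt(H_v) = 9428.4
Q = 3712.0 + 9428.4 = 13140 kW

13140 kW


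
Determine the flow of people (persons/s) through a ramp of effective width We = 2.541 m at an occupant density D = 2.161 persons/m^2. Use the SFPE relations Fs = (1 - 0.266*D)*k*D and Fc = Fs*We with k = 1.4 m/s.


1 - 0.266*D = 1 - 0.266*2.161 = 0.42517
Fs = 0.42517 * 1.4 * 2.161 = 1.2863 persons/(s*m)
Fc = 1.2863 * 2.541 = 3.2685 persons/s

3.2685 persons/s


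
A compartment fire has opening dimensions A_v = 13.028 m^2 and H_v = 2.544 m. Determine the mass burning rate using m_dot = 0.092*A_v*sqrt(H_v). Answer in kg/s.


sqrt(H_v) = 1.5950
m_dot = 0.092 * 13.028 * 1.5950 = 1.9117 kg/s

1.9117 kg/s


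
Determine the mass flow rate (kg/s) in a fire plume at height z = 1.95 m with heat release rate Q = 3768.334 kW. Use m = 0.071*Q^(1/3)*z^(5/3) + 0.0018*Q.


Q^(1/3) = 15.561
z^(5/3) = 3.0436
First term = 0.071 * 15.561 * 3.0436 = 3.3628
Second term = 0.0018 * 3768.334 = 6.7830
m = 10.146 kg/s

10.146 kg/s


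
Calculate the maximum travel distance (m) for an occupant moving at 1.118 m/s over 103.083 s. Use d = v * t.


d = 1.118 * 103.083 = 115.25 m

115.25 m


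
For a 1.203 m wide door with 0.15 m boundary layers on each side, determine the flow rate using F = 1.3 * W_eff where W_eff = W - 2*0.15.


W_eff = 1.203 - 0.30 = 0.903 m
F = 1.3 * 0.903 = 1.1739 persons/s

1.1739 persons/s


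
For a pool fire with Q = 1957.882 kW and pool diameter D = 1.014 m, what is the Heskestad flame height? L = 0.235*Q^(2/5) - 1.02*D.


Q^(2/5) = 20.736
0.235 * Q^(2/5) = 4.8728
1.02 * D = 1.0343
L = 3.8386 m

3.8386 m


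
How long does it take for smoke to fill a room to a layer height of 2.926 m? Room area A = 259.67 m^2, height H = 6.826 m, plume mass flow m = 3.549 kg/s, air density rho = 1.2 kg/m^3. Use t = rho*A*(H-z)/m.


H - z = 3.9 m
t = 1.2 * 259.67 * 3.9 / 3.549 = 342.42 s

342.42 s


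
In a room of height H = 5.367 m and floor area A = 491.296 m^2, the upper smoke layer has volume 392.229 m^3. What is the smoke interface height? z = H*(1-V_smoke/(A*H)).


V/(A*H) = 0.14875
1 - 0.14875 = 0.85125
z = 5.367 * 0.85125 = 4.5686 m

4.5686 m


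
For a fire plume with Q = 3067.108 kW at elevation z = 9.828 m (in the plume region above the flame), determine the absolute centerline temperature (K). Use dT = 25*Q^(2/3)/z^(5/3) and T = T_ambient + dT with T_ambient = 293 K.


Q^(2/3) = 211.10
z^(5/3) = 45.093
dT = 25 * 211.10 / 45.093 = 117.04 K
T = 293 + 117.04 = 410.04 K

410.04 K


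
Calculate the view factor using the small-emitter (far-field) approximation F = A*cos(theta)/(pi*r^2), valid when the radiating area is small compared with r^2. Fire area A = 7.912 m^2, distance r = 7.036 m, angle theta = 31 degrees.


cos(31 deg) = 0.85717
pi*r^2 = 155.53
F = 7.912 * 0.85717 / 155.53 = 0.043606

0.043606


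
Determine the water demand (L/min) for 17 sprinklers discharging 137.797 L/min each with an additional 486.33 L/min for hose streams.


Sprinkler demand = 17 * 137.797 = 2342.549 L/min
Total = 2342.549 + 486.33 = 2828.879 L/min

2828.879 L/min


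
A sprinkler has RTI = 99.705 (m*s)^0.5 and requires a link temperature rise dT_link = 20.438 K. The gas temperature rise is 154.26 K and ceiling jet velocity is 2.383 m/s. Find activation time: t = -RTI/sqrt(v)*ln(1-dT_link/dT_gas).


dT_link/dT_gas = 0.13249
ln(1 - 0.13249) = -0.14213
t = -99.705 / sqrt(2.383) * -0.14213 = 9.1799 s

9.1799 s


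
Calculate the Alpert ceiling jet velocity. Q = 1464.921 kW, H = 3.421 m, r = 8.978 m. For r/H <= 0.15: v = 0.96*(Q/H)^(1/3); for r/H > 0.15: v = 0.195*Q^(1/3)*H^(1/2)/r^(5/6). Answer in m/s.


r/H = 8.978 / 3.421 = 2.6244
r/H > 0.15, so v = 0.195*Q^(1/3)*H^(1/2)/r^(5/6)
Q^(1/3) = 11.357
H^(1/2) = 1.8496
r^(5/6) = 6.2275
v = 0.195 * 11.357 * 1.8496 / 6.2275 = 0.65776 m/s

0.65776 m/s


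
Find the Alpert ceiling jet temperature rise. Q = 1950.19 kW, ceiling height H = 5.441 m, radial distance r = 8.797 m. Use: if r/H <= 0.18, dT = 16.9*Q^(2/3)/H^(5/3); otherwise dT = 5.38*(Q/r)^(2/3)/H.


r/H = 8.797 / 5.441 = 1.6168
r/H > 0.18, so dT = 5.38*(Q/r)^(2/3)/H
Q/r = 221.69
(Q/r)^(2/3) = 36.629
dT = 5.38 * 36.629 / 5.441 = 36.219 K

36.219 K


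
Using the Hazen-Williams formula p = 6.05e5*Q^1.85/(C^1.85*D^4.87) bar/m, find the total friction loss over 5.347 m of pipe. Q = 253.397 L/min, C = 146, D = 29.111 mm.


Q^1.85 = 27992
C^1.85 = 10094
D^4.87 = 1.3488e+07
p/m = 0.12439 bar/m
p_total = 0.12439 * 5.347 = 0.66510 bar

0.66510 bar


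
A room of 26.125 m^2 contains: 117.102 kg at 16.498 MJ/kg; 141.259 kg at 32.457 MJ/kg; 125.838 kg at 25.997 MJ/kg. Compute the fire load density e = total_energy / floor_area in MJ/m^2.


Total energy = 117.102*16.498 + 141.259*32.457 + 125.838*25.997
= 1931.949 + 4584.843 + 3271.410
= 9788.203 MJ
e = 9788.203 / 26.125 = 374.67 MJ/m^2

374.67 MJ/m^2


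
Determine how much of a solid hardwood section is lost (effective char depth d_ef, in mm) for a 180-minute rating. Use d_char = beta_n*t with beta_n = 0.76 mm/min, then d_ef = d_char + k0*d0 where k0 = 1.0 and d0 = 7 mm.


d_char = 0.76 * 180 = 136.8 mm
d_ef = 136.8 + 1.0*7 = 143.8 mm

143.8 mm


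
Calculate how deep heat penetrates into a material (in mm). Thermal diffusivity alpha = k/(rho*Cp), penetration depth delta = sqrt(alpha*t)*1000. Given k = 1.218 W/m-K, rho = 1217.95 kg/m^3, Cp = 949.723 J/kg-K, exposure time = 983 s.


alpha = 1.218 / (1217.95 * 949.723) = 1.0530e-06 m^2/s
alpha * t = 0.0010351
delta = sqrt(0.0010351) * 1000 = 32.173 mm

32.173 mm


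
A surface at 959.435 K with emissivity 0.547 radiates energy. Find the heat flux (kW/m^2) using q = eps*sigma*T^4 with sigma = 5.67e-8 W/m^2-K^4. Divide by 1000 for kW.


T^4 = 8.4735e+11
q = 0.547 * 5.67e-8 * 8.4735e+11 / 1000 = 26.280 kW/m^2

26.280 kW/m^2


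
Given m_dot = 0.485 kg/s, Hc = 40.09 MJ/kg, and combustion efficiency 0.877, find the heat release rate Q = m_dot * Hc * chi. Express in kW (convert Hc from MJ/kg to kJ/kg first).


Hc = 40.09 MJ/kg = 40.09 * 1000 kJ/kg = 40090 kJ/kg
Q = 0.485 kg/s * 40090 kJ/kg * 0.877 = 17052 kW

17052 kW


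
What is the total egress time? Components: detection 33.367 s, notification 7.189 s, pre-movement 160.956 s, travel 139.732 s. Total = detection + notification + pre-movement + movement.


Total = 33.367 + 7.189 + 160.956 + 139.732 = 341.244 s

341.244 s


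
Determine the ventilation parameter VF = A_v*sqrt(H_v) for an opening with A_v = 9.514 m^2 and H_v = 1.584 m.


sqrt(H_v) = 1.2586
VF = 9.514 * 1.2586 = 11.974 m^(5/2)

11.974 m^(5/2)


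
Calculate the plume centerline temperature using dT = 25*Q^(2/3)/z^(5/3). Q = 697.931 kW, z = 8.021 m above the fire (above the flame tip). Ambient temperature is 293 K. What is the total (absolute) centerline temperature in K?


Q^(2/3) = 78.682
z^(5/3) = 32.140
dT = 25 * 78.682 / 32.140 = 61.202 K
T = 293 + 61.202 = 354.20 K

354.20 K


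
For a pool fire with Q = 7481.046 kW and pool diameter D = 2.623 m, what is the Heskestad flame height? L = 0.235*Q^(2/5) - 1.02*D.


Q^(2/5) = 35.447
0.235 * Q^(2/5) = 8.3301
1.02 * D = 2.6755
L = 5.6547 m

5.6547 m


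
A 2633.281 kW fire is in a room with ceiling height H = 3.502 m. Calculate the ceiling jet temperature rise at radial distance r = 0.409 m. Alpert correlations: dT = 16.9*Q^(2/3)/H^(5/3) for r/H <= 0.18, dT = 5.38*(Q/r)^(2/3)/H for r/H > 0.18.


r/H = 0.409 / 3.502 = 0.11679
r/H <= 0.18, so dT = 16.9*Q^(2/3)/H^(5/3)
Q^(2/3) = 190.69
H^(5/3) = 8.0759
dT = 16.9 * 190.69 / 8.0759 = 399.05 K

399.05 K


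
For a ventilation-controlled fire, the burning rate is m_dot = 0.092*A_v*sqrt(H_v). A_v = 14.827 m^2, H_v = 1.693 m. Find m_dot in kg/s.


sqrt(H_v) = 1.3012
m_dot = 0.092 * 14.827 * 1.3012 = 1.7749 kg/s

1.7749 kg/s


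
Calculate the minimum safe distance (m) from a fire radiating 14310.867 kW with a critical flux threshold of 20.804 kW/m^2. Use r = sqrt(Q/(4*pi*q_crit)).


4*pi*q_crit = 261.43
Q/(4*pi*q_crit) = 54.741
r = sqrt(54.741) = 7.3987 m

7.3987 m


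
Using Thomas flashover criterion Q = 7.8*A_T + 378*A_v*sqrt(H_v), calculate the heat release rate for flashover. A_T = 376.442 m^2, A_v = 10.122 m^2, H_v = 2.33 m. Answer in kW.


7.8*A_T = 2936.2
sqrt(H_v) = 1.5264
378*A_v*sqrt(H_v) = 5840.3
Q = 2936.2 + 5840.3 = 8776.6 kW

8776.6 kW


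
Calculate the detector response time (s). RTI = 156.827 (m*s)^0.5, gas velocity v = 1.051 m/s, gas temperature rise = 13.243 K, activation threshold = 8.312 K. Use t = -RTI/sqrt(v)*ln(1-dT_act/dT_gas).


dT_act/dT_gas = 0.62765
ln(1 - 0.62765) = -0.98793
t = -156.827 / sqrt(1.051) * -0.98793 = 151.13 s

151.13 s


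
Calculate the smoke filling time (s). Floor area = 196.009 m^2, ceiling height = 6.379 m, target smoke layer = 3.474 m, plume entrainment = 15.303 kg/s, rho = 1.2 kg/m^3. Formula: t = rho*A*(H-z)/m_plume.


H - z = 2.905 m
t = 1.2 * 196.009 * 2.905 / 15.303 = 44.651 s

44.651 s


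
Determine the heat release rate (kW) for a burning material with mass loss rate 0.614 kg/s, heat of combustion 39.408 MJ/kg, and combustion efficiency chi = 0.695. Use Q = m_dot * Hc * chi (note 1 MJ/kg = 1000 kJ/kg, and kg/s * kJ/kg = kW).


Hc = 39.408 MJ/kg = 39.408 * 1000 kJ/kg = 39408 kJ/kg
Q = 0.614 kg/s * 39408 kJ/kg * 0.695 = 16817 kW

16817 kW


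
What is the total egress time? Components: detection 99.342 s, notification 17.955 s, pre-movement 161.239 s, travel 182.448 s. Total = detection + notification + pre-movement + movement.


Total = 99.342 + 17.955 + 161.239 + 182.448 = 460.984 s

460.984 s


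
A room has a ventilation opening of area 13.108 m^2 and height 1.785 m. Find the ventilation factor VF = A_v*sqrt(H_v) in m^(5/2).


sqrt(H_v) = 1.3360
VF = 13.108 * 1.3360 = 17.513 m^(5/2)

17.513 m^(5/2)


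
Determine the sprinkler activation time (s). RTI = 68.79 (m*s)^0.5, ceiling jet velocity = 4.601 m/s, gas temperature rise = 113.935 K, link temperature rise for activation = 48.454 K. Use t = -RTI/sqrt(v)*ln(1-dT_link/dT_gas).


dT_link/dT_gas = 0.42528
ln(1 - 0.42528) = -0.55387
t = -68.79 / sqrt(4.601) * -0.55387 = 17.763 s

17.763 s


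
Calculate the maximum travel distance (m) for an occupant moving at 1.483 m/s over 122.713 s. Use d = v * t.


d = 1.483 * 122.713 = 181.98 m

181.98 m


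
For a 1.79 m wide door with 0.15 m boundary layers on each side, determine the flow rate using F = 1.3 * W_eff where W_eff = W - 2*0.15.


W_eff = 1.79 - 0.30 = 1.49 m
F = 1.3 * 1.49 = 1.937 persons/s

1.937 persons/s


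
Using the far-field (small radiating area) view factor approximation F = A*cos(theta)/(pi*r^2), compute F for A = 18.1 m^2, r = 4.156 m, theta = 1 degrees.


cos(1 deg) = 0.99985
pi*r^2 = 54.263
F = 18.1 * 0.99985 / 54.263 = 0.33351

0.33351


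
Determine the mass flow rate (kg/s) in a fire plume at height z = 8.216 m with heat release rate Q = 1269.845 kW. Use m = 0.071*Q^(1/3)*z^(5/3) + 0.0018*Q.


Q^(1/3) = 10.829
z^(5/3) = 33.453
First term = 0.071 * 10.829 * 33.453 = 25.720
Second term = 0.0018 * 1269.845 = 2.2857
m = 28.006 kg/s

28.006 kg/s


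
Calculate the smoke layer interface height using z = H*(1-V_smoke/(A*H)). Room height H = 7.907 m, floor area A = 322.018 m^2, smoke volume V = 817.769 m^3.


V/(A*H) = 0.32117
1 - 0.32117 = 0.67883
z = 7.907 * 0.67883 = 5.3675 m

5.3675 m


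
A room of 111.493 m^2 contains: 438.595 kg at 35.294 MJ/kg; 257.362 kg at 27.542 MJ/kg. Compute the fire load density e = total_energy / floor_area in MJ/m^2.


Total energy = 438.595*35.294 + 257.362*27.542
= 15479.77 + 7088.264
= 22568.04 MJ
e = 22568.04 / 111.493 = 202.42 MJ/m^2

202.42 MJ/m^2


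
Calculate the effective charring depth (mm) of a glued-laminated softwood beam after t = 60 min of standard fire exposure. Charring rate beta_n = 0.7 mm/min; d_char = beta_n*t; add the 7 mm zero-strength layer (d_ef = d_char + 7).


d_char = 0.7 * 60 = 42 mm
d_ef = 42 + 1.0*7 = 49 mm

49 mm


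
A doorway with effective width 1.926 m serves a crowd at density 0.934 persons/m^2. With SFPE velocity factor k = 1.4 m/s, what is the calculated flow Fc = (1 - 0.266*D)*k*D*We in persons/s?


1 - 0.266*D = 1 - 0.266*0.934 = 0.75156
Fs = 0.75156 * 1.4 * 0.934 = 0.98273 persons/(s*m)
Fc = 0.98273 * 1.926 = 1.8927 persons/s

1.8927 persons/s


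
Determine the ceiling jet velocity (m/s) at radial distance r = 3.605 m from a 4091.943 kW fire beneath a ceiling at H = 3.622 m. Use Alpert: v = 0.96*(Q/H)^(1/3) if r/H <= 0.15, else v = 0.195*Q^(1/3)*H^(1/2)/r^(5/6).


r/H = 3.605 / 3.622 = 0.99531
r/H > 0.15, so v = 0.195*Q^(1/3)*H^(1/2)/r^(5/6)
Q^(1/3) = 15.995
H^(1/2) = 1.9032
r^(5/6) = 2.9113
v = 0.195 * 15.995 * 1.9032 / 2.9113 = 2.0389 m/s

2.0389 m/s


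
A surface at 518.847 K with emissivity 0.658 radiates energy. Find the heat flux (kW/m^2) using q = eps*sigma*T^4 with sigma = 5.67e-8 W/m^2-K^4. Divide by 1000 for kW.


T^4 = 7.2470e+10
q = 0.658 * 5.67e-8 * 7.2470e+10 / 1000 = 2.7037 kW/m^2

2.7037 kW/m^2


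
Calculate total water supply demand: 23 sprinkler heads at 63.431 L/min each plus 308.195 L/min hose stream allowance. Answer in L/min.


Sprinkler demand = 23 * 63.431 = 1458.913 L/min
Total = 1458.913 + 308.195 = 1767.108 L/min

1767.108 L/min


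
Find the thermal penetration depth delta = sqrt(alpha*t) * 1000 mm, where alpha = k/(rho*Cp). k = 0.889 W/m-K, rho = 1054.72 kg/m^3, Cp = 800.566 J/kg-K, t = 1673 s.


alpha = 0.889 / (1054.72 * 800.566) = 1.0529e-06 m^2/s
alpha * t = 0.0017614
delta = sqrt(0.0017614) * 1000 = 41.969 mm

41.969 mm


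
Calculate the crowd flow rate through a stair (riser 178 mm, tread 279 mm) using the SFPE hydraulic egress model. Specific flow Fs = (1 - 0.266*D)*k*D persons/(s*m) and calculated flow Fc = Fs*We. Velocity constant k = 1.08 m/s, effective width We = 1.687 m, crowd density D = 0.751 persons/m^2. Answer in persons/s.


1 - 0.266*D = 1 - 0.266*0.751 = 0.80023
Fs = 0.80023 * 1.08 * 0.751 = 0.64905 persons/(s*m)
Fc = 0.64905 * 1.687 = 1.0950 persons/s

1.0950 persons/s


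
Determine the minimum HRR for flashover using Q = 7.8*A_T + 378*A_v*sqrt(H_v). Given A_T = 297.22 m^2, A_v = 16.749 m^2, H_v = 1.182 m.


7.8*A_T = 2318.316
sqrt(H_v) = 1.0872
378*A_v*sqrt(H_v) = 6883.2
Q = 2318.316 + 6883.2 = 9201.5 kW

9201.5 kW


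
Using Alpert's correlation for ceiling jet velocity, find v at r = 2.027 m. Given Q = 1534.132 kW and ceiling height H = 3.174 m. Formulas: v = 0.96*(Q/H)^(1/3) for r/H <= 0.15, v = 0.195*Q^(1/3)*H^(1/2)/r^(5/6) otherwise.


r/H = 2.027 / 3.174 = 0.63863
r/H > 0.15, so v = 0.195*Q^(1/3)*H^(1/2)/r^(5/6)
Q^(1/3) = 11.533
H^(1/2) = 1.7816
r^(5/6) = 1.8018
v = 0.195 * 11.533 * 1.7816 / 1.8018 = 2.2237 m/s

2.2237 m/s


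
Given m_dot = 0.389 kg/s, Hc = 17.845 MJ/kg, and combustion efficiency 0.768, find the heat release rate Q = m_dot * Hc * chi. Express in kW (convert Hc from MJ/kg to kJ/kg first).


Hc = 17.845 MJ/kg = 17.845 * 1000 kJ/kg = 17845 kJ/kg
Q = 0.389 kg/s * 17845 kJ/kg * 0.768 = 5331.2 kW

5331.2 kW


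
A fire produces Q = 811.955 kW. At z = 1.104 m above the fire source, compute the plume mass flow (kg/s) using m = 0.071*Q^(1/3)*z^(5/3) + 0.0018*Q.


Q^(1/3) = 9.3292
z^(5/3) = 1.1793
First term = 0.071 * 9.3292 * 1.1793 = 0.78112
Second term = 0.0018 * 811.955 = 1.4615
m = 2.2426 kg/s

2.2426 kg/s


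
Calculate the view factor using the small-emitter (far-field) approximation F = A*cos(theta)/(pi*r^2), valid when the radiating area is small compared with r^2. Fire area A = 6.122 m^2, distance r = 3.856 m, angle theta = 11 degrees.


cos(11 deg) = 0.98163
pi*r^2 = 46.712
F = 6.122 * 0.98163 / 46.712 = 0.12865

0.12865


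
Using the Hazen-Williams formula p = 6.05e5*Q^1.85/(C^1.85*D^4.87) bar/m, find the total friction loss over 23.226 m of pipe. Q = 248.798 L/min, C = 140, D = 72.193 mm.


Q^1.85 = 27059
C^1.85 = 9339.8
D^4.87 = 1.1243e+09
p/m = 0.0015591 bar/m
p_total = 0.0015591 * 23.226 = 0.036211 bar

0.036211 bar


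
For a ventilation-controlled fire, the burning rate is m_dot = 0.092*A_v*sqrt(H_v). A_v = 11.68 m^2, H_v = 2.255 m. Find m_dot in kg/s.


sqrt(H_v) = 1.5017
m_dot = 0.092 * 11.68 * 1.5017 = 1.6136 kg/s

1.6136 kg/s


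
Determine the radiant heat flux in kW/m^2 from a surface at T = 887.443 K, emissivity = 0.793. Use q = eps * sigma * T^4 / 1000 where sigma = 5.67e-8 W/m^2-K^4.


T^4 = 6.2024e+11
q = 0.793 * 5.67e-8 * 6.2024e+11 / 1000 = 27.888 kW/m^2

27.888 kW/m^2
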